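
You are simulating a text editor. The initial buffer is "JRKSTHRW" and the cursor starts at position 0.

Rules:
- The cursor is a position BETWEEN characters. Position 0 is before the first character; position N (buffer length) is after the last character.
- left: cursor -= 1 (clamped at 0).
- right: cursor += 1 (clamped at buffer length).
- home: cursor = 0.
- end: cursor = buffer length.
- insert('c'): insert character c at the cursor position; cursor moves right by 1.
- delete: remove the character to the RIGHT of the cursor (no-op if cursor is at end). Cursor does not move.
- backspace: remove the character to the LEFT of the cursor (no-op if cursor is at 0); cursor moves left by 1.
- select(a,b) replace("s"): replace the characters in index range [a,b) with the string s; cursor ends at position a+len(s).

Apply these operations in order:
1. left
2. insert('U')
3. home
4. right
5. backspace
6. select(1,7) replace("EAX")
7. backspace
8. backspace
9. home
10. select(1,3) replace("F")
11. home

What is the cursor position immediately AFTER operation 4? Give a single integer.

Answer: 1

Derivation:
After op 1 (left): buf='JRKSTHRW' cursor=0
After op 2 (insert('U')): buf='UJRKSTHRW' cursor=1
After op 3 (home): buf='UJRKSTHRW' cursor=0
After op 4 (right): buf='UJRKSTHRW' cursor=1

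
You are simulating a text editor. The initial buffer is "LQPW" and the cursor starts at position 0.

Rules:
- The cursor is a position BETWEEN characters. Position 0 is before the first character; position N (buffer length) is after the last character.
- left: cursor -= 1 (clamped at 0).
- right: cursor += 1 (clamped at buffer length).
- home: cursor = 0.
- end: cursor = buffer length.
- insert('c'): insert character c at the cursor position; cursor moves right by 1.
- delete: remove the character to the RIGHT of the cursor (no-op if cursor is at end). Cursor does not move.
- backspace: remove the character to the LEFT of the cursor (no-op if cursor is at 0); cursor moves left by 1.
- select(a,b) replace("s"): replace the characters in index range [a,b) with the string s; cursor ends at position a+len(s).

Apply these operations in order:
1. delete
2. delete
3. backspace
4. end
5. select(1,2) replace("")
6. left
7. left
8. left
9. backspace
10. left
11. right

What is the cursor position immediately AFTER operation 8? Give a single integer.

Answer: 0

Derivation:
After op 1 (delete): buf='QPW' cursor=0
After op 2 (delete): buf='PW' cursor=0
After op 3 (backspace): buf='PW' cursor=0
After op 4 (end): buf='PW' cursor=2
After op 5 (select(1,2) replace("")): buf='P' cursor=1
After op 6 (left): buf='P' cursor=0
After op 7 (left): buf='P' cursor=0
After op 8 (left): buf='P' cursor=0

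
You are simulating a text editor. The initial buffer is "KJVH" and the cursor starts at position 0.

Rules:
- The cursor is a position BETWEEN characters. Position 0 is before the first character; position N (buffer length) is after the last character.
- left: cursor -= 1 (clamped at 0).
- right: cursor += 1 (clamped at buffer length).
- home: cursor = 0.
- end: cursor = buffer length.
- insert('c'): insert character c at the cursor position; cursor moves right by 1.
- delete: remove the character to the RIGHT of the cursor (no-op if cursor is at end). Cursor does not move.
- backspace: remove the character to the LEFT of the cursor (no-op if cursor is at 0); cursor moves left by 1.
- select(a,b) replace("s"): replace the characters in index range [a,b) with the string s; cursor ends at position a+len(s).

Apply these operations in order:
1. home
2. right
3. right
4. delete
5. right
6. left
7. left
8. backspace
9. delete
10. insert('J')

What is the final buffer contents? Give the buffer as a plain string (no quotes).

After op 1 (home): buf='KJVH' cursor=0
After op 2 (right): buf='KJVH' cursor=1
After op 3 (right): buf='KJVH' cursor=2
After op 4 (delete): buf='KJH' cursor=2
After op 5 (right): buf='KJH' cursor=3
After op 6 (left): buf='KJH' cursor=2
After op 7 (left): buf='KJH' cursor=1
After op 8 (backspace): buf='JH' cursor=0
After op 9 (delete): buf='H' cursor=0
After op 10 (insert('J')): buf='JH' cursor=1

Answer: JH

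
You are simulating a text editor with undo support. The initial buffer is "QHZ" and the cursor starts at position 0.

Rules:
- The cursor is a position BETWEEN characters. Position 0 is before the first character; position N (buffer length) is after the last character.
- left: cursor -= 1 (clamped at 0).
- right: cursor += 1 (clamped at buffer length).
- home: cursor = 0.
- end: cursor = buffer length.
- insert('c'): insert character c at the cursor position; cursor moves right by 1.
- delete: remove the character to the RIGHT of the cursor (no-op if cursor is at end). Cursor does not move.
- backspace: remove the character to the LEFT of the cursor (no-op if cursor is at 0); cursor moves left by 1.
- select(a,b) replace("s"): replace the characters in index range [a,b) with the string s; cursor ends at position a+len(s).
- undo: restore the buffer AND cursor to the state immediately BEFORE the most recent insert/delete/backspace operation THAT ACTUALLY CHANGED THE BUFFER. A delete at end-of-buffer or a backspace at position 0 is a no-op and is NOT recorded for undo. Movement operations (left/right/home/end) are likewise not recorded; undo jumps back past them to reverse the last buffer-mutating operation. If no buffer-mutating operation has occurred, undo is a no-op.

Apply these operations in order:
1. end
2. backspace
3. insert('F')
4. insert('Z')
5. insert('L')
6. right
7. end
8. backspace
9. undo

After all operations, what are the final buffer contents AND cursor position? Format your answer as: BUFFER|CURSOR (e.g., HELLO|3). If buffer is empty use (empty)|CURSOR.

Answer: QHFZL|5

Derivation:
After op 1 (end): buf='QHZ' cursor=3
After op 2 (backspace): buf='QH' cursor=2
After op 3 (insert('F')): buf='QHF' cursor=3
After op 4 (insert('Z')): buf='QHFZ' cursor=4
After op 5 (insert('L')): buf='QHFZL' cursor=5
After op 6 (right): buf='QHFZL' cursor=5
After op 7 (end): buf='QHFZL' cursor=5
After op 8 (backspace): buf='QHFZ' cursor=4
After op 9 (undo): buf='QHFZL' cursor=5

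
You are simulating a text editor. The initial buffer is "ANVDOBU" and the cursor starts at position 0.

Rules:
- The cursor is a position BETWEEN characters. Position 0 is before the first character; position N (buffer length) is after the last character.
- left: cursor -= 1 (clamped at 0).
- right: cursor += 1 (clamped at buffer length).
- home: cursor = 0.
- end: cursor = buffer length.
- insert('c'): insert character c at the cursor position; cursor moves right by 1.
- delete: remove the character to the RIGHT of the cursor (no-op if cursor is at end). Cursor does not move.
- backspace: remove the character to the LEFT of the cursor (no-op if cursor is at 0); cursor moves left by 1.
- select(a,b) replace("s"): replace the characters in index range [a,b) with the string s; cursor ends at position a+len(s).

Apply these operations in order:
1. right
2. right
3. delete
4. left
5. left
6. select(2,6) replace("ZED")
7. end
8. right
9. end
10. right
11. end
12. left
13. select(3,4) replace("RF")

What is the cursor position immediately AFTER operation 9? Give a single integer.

After op 1 (right): buf='ANVDOBU' cursor=1
After op 2 (right): buf='ANVDOBU' cursor=2
After op 3 (delete): buf='ANDOBU' cursor=2
After op 4 (left): buf='ANDOBU' cursor=1
After op 5 (left): buf='ANDOBU' cursor=0
After op 6 (select(2,6) replace("ZED")): buf='ANZED' cursor=5
After op 7 (end): buf='ANZED' cursor=5
After op 8 (right): buf='ANZED' cursor=5
After op 9 (end): buf='ANZED' cursor=5

Answer: 5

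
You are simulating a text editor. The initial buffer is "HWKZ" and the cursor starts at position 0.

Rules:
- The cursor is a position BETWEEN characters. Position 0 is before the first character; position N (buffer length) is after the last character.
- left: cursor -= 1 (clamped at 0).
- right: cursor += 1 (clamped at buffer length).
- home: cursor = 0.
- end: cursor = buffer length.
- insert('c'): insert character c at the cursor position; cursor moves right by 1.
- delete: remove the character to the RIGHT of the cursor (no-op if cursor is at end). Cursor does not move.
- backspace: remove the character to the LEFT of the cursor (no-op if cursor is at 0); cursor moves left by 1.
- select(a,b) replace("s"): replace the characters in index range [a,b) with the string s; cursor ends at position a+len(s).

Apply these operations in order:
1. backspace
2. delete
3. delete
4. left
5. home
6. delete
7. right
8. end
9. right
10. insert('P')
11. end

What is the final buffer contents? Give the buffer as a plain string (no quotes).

After op 1 (backspace): buf='HWKZ' cursor=0
After op 2 (delete): buf='WKZ' cursor=0
After op 3 (delete): buf='KZ' cursor=0
After op 4 (left): buf='KZ' cursor=0
After op 5 (home): buf='KZ' cursor=0
After op 6 (delete): buf='Z' cursor=0
After op 7 (right): buf='Z' cursor=1
After op 8 (end): buf='Z' cursor=1
After op 9 (right): buf='Z' cursor=1
After op 10 (insert('P')): buf='ZP' cursor=2
After op 11 (end): buf='ZP' cursor=2

Answer: ZP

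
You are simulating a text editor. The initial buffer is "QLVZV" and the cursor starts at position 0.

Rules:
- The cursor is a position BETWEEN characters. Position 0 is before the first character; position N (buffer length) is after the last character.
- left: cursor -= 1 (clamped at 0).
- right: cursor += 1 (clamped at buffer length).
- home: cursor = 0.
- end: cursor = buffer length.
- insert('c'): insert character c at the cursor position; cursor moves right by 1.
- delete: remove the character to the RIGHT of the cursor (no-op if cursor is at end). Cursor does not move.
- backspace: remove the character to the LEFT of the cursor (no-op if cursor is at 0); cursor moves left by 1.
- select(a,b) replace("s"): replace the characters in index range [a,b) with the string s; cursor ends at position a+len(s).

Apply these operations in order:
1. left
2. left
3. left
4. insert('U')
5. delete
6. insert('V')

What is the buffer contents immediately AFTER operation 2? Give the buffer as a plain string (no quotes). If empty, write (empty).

After op 1 (left): buf='QLVZV' cursor=0
After op 2 (left): buf='QLVZV' cursor=0

Answer: QLVZV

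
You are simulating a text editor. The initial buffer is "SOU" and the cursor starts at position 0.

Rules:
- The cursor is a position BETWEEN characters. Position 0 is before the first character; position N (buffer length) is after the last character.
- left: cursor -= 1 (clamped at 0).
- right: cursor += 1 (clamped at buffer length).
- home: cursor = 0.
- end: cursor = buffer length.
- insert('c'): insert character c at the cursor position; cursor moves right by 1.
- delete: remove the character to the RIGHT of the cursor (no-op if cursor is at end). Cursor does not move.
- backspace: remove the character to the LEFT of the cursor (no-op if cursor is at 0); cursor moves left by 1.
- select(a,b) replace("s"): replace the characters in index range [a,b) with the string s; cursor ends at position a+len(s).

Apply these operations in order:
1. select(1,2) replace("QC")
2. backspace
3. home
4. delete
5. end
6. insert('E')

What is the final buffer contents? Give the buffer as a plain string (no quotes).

After op 1 (select(1,2) replace("QC")): buf='SQCU' cursor=3
After op 2 (backspace): buf='SQU' cursor=2
After op 3 (home): buf='SQU' cursor=0
After op 4 (delete): buf='QU' cursor=0
After op 5 (end): buf='QU' cursor=2
After op 6 (insert('E')): buf='QUE' cursor=3

Answer: QUE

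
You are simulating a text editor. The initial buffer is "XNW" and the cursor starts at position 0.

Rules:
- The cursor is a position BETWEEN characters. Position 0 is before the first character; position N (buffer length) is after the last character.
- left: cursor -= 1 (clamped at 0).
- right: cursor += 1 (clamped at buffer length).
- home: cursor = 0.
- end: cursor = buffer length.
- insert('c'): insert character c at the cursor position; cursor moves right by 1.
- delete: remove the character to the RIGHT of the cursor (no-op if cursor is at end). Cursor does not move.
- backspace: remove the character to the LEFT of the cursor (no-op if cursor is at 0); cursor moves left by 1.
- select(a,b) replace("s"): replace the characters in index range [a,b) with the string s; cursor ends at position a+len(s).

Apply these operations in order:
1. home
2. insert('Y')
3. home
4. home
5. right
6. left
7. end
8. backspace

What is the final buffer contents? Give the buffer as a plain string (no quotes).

Answer: YXN

Derivation:
After op 1 (home): buf='XNW' cursor=0
After op 2 (insert('Y')): buf='YXNW' cursor=1
After op 3 (home): buf='YXNW' cursor=0
After op 4 (home): buf='YXNW' cursor=0
After op 5 (right): buf='YXNW' cursor=1
After op 6 (left): buf='YXNW' cursor=0
After op 7 (end): buf='YXNW' cursor=4
After op 8 (backspace): buf='YXN' cursor=3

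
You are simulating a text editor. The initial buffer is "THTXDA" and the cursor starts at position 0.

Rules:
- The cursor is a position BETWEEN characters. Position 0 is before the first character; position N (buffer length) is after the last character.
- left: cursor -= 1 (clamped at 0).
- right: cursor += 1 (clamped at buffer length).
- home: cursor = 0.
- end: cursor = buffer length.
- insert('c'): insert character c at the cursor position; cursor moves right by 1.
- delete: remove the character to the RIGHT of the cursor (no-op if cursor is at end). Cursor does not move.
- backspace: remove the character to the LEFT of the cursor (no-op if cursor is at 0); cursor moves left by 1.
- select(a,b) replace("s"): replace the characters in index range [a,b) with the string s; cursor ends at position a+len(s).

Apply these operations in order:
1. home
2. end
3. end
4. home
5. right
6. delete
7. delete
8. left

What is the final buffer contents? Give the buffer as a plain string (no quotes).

After op 1 (home): buf='THTXDA' cursor=0
After op 2 (end): buf='THTXDA' cursor=6
After op 3 (end): buf='THTXDA' cursor=6
After op 4 (home): buf='THTXDA' cursor=0
After op 5 (right): buf='THTXDA' cursor=1
After op 6 (delete): buf='TTXDA' cursor=1
After op 7 (delete): buf='TXDA' cursor=1
After op 8 (left): buf='TXDA' cursor=0

Answer: TXDA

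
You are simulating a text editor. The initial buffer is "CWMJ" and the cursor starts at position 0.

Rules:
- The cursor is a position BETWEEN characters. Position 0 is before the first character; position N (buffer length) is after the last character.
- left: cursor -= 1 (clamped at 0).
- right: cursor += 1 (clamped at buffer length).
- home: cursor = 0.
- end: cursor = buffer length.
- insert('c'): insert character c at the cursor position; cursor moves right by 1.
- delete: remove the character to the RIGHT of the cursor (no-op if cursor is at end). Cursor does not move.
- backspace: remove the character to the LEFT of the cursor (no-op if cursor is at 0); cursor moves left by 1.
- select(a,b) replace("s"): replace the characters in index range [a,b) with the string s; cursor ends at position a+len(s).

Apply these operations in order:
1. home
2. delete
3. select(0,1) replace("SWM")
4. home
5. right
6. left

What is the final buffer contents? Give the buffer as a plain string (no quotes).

After op 1 (home): buf='CWMJ' cursor=0
After op 2 (delete): buf='WMJ' cursor=0
After op 3 (select(0,1) replace("SWM")): buf='SWMMJ' cursor=3
After op 4 (home): buf='SWMMJ' cursor=0
After op 5 (right): buf='SWMMJ' cursor=1
After op 6 (left): buf='SWMMJ' cursor=0

Answer: SWMMJ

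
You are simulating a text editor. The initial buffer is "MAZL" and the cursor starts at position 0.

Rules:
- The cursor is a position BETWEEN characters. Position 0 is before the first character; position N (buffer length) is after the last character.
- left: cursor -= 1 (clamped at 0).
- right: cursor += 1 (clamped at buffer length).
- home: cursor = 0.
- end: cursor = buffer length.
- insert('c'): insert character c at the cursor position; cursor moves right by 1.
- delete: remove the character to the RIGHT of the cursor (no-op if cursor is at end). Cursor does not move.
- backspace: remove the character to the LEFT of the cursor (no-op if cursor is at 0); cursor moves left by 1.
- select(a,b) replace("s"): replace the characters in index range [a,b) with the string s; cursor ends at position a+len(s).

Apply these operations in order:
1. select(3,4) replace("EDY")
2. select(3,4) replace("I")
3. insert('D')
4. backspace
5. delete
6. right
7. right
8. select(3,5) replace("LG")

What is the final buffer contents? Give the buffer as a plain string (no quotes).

After op 1 (select(3,4) replace("EDY")): buf='MAZEDY' cursor=6
After op 2 (select(3,4) replace("I")): buf='MAZIDY' cursor=4
After op 3 (insert('D')): buf='MAZIDDY' cursor=5
After op 4 (backspace): buf='MAZIDY' cursor=4
After op 5 (delete): buf='MAZIY' cursor=4
After op 6 (right): buf='MAZIY' cursor=5
After op 7 (right): buf='MAZIY' cursor=5
After op 8 (select(3,5) replace("LG")): buf='MAZLG' cursor=5

Answer: MAZLG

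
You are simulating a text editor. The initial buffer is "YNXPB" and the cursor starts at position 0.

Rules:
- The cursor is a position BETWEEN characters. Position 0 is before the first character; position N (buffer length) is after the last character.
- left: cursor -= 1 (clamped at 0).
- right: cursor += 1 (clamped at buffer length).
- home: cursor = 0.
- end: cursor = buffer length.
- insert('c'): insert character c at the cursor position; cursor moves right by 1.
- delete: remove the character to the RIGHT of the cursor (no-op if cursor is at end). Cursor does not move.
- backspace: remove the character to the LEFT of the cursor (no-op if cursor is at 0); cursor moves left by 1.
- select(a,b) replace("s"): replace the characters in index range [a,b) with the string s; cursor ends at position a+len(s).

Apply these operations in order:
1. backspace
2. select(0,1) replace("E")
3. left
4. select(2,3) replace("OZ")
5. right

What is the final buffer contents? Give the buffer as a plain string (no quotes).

Answer: ENOZPB

Derivation:
After op 1 (backspace): buf='YNXPB' cursor=0
After op 2 (select(0,1) replace("E")): buf='ENXPB' cursor=1
After op 3 (left): buf='ENXPB' cursor=0
After op 4 (select(2,3) replace("OZ")): buf='ENOZPB' cursor=4
After op 5 (right): buf='ENOZPB' cursor=5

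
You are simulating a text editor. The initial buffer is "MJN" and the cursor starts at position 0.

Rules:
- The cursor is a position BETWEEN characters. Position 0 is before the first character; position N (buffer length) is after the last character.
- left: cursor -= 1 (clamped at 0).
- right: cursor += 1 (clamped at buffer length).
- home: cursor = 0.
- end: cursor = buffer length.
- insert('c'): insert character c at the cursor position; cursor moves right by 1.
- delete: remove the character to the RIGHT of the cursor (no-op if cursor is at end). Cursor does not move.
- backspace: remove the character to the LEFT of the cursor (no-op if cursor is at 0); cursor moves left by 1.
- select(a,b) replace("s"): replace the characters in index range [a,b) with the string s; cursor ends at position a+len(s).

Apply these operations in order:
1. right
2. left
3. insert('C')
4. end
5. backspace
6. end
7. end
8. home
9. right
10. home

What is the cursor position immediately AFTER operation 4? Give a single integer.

Answer: 4

Derivation:
After op 1 (right): buf='MJN' cursor=1
After op 2 (left): buf='MJN' cursor=0
After op 3 (insert('C')): buf='CMJN' cursor=1
After op 4 (end): buf='CMJN' cursor=4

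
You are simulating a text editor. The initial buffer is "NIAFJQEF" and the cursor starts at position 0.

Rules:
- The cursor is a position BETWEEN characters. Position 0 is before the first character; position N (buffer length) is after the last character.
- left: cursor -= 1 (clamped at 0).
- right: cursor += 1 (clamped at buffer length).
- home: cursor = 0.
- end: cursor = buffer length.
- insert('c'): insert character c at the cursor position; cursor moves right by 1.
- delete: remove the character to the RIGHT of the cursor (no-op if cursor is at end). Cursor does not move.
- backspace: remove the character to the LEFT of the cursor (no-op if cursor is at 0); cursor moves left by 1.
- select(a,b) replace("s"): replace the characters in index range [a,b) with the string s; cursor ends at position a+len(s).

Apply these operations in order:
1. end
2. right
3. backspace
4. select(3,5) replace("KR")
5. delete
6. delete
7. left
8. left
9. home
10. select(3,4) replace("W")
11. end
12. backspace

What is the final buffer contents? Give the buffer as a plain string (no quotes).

After op 1 (end): buf='NIAFJQEF' cursor=8
After op 2 (right): buf='NIAFJQEF' cursor=8
After op 3 (backspace): buf='NIAFJQE' cursor=7
After op 4 (select(3,5) replace("KR")): buf='NIAKRQE' cursor=5
After op 5 (delete): buf='NIAKRE' cursor=5
After op 6 (delete): buf='NIAKR' cursor=5
After op 7 (left): buf='NIAKR' cursor=4
After op 8 (left): buf='NIAKR' cursor=3
After op 9 (home): buf='NIAKR' cursor=0
After op 10 (select(3,4) replace("W")): buf='NIAWR' cursor=4
After op 11 (end): buf='NIAWR' cursor=5
After op 12 (backspace): buf='NIAW' cursor=4

Answer: NIAW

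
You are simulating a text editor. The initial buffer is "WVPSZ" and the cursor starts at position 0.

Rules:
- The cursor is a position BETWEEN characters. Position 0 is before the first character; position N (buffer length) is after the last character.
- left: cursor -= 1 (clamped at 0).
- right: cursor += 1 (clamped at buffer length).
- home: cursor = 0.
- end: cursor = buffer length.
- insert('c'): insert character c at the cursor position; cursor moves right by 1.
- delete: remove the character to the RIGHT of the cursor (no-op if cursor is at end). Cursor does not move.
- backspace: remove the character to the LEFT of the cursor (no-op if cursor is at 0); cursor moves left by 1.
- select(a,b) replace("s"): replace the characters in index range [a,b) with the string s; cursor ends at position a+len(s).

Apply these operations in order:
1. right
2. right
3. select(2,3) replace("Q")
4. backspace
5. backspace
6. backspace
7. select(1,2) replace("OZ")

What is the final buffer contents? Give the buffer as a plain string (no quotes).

Answer: SOZ

Derivation:
After op 1 (right): buf='WVPSZ' cursor=1
After op 2 (right): buf='WVPSZ' cursor=2
After op 3 (select(2,3) replace("Q")): buf='WVQSZ' cursor=3
After op 4 (backspace): buf='WVSZ' cursor=2
After op 5 (backspace): buf='WSZ' cursor=1
After op 6 (backspace): buf='SZ' cursor=0
After op 7 (select(1,2) replace("OZ")): buf='SOZ' cursor=3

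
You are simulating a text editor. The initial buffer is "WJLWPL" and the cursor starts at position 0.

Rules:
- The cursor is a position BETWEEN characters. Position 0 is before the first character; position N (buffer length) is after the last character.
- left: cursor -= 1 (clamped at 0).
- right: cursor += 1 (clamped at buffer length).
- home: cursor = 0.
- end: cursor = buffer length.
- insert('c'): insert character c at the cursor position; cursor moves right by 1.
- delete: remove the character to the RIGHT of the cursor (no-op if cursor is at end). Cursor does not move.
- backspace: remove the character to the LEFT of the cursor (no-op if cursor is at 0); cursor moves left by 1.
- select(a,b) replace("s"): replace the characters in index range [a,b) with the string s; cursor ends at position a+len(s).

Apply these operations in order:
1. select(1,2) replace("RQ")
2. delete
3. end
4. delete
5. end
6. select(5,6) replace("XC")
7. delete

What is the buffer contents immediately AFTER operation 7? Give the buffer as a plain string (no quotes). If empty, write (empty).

Answer: WRQWPXC

Derivation:
After op 1 (select(1,2) replace("RQ")): buf='WRQLWPL' cursor=3
After op 2 (delete): buf='WRQWPL' cursor=3
After op 3 (end): buf='WRQWPL' cursor=6
After op 4 (delete): buf='WRQWPL' cursor=6
After op 5 (end): buf='WRQWPL' cursor=6
After op 6 (select(5,6) replace("XC")): buf='WRQWPXC' cursor=7
After op 7 (delete): buf='WRQWPXC' cursor=7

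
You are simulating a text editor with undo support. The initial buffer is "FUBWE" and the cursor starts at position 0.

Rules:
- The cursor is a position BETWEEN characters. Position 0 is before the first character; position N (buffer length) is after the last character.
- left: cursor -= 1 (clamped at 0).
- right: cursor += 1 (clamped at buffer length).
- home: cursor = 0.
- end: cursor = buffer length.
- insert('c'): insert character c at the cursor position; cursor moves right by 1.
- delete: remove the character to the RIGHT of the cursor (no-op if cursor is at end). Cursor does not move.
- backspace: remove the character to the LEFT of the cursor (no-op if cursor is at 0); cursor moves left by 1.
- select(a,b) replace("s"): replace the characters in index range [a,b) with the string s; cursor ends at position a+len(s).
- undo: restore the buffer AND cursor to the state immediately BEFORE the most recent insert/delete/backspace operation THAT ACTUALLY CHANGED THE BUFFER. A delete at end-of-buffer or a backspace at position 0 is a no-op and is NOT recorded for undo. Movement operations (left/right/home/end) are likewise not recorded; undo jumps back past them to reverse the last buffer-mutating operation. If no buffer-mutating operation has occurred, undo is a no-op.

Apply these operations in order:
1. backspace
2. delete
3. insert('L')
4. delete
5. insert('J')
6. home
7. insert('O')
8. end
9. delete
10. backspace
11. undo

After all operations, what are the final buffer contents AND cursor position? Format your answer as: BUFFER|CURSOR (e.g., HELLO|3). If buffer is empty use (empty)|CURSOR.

After op 1 (backspace): buf='FUBWE' cursor=0
After op 2 (delete): buf='UBWE' cursor=0
After op 3 (insert('L')): buf='LUBWE' cursor=1
After op 4 (delete): buf='LBWE' cursor=1
After op 5 (insert('J')): buf='LJBWE' cursor=2
After op 6 (home): buf='LJBWE' cursor=0
After op 7 (insert('O')): buf='OLJBWE' cursor=1
After op 8 (end): buf='OLJBWE' cursor=6
After op 9 (delete): buf='OLJBWE' cursor=6
After op 10 (backspace): buf='OLJBW' cursor=5
After op 11 (undo): buf='OLJBWE' cursor=6

Answer: OLJBWE|6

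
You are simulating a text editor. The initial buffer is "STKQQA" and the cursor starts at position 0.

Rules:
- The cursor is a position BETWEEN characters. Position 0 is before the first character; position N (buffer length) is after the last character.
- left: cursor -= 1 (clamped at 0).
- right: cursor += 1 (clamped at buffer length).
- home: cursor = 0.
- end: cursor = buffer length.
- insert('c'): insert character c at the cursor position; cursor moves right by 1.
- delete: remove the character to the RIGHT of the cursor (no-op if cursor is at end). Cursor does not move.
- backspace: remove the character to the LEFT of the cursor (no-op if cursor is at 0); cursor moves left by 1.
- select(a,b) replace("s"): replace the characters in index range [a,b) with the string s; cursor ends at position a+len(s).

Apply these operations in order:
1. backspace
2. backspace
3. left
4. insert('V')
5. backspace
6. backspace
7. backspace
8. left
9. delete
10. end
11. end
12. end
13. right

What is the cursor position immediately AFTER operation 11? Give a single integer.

Answer: 5

Derivation:
After op 1 (backspace): buf='STKQQA' cursor=0
After op 2 (backspace): buf='STKQQA' cursor=0
After op 3 (left): buf='STKQQA' cursor=0
After op 4 (insert('V')): buf='VSTKQQA' cursor=1
After op 5 (backspace): buf='STKQQA' cursor=0
After op 6 (backspace): buf='STKQQA' cursor=0
After op 7 (backspace): buf='STKQQA' cursor=0
After op 8 (left): buf='STKQQA' cursor=0
After op 9 (delete): buf='TKQQA' cursor=0
After op 10 (end): buf='TKQQA' cursor=5
After op 11 (end): buf='TKQQA' cursor=5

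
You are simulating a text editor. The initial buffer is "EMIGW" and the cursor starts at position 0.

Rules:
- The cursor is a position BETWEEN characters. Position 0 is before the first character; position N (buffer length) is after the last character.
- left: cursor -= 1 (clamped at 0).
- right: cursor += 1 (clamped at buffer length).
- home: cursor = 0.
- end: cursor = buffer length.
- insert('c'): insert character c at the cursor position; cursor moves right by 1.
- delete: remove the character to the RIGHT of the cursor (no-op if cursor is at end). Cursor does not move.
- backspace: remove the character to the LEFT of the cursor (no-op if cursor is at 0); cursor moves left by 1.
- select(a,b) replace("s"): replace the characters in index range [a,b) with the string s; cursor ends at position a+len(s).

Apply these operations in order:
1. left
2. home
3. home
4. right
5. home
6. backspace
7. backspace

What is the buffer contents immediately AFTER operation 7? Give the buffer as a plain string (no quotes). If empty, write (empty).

Answer: EMIGW

Derivation:
After op 1 (left): buf='EMIGW' cursor=0
After op 2 (home): buf='EMIGW' cursor=0
After op 3 (home): buf='EMIGW' cursor=0
After op 4 (right): buf='EMIGW' cursor=1
After op 5 (home): buf='EMIGW' cursor=0
After op 6 (backspace): buf='EMIGW' cursor=0
After op 7 (backspace): buf='EMIGW' cursor=0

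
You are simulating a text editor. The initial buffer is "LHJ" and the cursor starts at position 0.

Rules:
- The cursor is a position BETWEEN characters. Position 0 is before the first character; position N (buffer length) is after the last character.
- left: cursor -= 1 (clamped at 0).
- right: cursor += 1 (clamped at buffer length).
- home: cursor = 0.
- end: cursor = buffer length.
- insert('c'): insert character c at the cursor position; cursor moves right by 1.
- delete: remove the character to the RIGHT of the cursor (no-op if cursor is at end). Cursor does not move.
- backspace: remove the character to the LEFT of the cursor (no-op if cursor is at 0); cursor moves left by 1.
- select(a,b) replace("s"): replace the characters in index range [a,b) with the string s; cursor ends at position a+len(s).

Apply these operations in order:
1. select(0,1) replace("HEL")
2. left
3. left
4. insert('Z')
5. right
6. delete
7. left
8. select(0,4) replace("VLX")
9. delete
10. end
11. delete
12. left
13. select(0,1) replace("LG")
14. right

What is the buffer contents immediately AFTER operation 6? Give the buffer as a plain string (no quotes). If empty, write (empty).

After op 1 (select(0,1) replace("HEL")): buf='HELHJ' cursor=3
After op 2 (left): buf='HELHJ' cursor=2
After op 3 (left): buf='HELHJ' cursor=1
After op 4 (insert('Z')): buf='HZELHJ' cursor=2
After op 5 (right): buf='HZELHJ' cursor=3
After op 6 (delete): buf='HZEHJ' cursor=3

Answer: HZEHJ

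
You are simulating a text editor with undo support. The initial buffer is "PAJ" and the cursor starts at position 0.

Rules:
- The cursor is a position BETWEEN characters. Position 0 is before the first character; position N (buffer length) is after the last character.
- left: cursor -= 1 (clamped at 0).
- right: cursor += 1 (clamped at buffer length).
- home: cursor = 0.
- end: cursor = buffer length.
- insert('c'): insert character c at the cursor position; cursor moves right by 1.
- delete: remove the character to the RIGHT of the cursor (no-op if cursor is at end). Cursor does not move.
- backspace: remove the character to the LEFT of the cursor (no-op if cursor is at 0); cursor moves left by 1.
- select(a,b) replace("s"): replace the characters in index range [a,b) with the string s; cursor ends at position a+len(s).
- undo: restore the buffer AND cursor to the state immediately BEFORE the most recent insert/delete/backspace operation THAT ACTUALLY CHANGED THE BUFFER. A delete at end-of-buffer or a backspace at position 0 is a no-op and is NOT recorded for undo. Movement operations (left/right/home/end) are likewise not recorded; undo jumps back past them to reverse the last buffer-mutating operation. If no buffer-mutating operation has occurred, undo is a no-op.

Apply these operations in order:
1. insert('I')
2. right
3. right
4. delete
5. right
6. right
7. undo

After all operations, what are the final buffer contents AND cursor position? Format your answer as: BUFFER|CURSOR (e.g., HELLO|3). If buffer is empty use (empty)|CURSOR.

Answer: IPAJ|3

Derivation:
After op 1 (insert('I')): buf='IPAJ' cursor=1
After op 2 (right): buf='IPAJ' cursor=2
After op 3 (right): buf='IPAJ' cursor=3
After op 4 (delete): buf='IPA' cursor=3
After op 5 (right): buf='IPA' cursor=3
After op 6 (right): buf='IPA' cursor=3
After op 7 (undo): buf='IPAJ' cursor=3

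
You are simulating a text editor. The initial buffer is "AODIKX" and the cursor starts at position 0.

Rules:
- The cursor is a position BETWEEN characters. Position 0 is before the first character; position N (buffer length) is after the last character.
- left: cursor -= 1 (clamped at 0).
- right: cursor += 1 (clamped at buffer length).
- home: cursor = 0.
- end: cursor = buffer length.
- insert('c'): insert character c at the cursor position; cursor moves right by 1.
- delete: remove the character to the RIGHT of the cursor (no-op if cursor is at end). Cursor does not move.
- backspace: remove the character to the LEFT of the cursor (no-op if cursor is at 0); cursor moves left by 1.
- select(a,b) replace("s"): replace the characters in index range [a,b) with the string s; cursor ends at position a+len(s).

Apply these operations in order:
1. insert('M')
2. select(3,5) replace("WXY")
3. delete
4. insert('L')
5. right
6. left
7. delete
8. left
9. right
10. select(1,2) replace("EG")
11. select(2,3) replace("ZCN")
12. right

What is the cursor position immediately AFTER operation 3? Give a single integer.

After op 1 (insert('M')): buf='MAODIKX' cursor=1
After op 2 (select(3,5) replace("WXY")): buf='MAOWXYKX' cursor=6
After op 3 (delete): buf='MAOWXYX' cursor=6

Answer: 6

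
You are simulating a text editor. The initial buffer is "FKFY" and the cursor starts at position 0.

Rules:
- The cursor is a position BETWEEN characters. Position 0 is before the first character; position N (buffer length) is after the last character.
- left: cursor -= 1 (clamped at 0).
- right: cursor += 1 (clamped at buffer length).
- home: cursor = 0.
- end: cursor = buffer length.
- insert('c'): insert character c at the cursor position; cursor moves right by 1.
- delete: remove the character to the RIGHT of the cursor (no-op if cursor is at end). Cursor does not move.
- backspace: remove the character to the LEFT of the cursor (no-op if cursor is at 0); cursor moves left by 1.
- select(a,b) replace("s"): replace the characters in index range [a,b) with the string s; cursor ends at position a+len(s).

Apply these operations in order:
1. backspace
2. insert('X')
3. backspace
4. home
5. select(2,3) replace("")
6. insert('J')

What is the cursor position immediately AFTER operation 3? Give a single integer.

After op 1 (backspace): buf='FKFY' cursor=0
After op 2 (insert('X')): buf='XFKFY' cursor=1
After op 3 (backspace): buf='FKFY' cursor=0

Answer: 0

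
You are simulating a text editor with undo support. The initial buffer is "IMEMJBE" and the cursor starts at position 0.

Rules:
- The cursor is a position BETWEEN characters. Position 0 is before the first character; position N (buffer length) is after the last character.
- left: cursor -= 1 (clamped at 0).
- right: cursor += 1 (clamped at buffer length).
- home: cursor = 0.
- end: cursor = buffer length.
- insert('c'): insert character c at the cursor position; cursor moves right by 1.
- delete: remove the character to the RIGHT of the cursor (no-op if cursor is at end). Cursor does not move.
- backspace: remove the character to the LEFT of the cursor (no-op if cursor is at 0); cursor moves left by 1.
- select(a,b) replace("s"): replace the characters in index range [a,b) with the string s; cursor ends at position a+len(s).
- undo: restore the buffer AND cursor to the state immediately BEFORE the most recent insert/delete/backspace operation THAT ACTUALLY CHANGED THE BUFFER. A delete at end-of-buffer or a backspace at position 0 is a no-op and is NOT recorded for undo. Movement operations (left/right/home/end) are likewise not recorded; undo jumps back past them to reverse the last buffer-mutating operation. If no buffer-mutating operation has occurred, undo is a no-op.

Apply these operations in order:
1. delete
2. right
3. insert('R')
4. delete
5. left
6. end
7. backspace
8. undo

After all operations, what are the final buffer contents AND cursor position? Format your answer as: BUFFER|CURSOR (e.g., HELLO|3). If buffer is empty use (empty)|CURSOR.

After op 1 (delete): buf='MEMJBE' cursor=0
After op 2 (right): buf='MEMJBE' cursor=1
After op 3 (insert('R')): buf='MREMJBE' cursor=2
After op 4 (delete): buf='MRMJBE' cursor=2
After op 5 (left): buf='MRMJBE' cursor=1
After op 6 (end): buf='MRMJBE' cursor=6
After op 7 (backspace): buf='MRMJB' cursor=5
After op 8 (undo): buf='MRMJBE' cursor=6

Answer: MRMJBE|6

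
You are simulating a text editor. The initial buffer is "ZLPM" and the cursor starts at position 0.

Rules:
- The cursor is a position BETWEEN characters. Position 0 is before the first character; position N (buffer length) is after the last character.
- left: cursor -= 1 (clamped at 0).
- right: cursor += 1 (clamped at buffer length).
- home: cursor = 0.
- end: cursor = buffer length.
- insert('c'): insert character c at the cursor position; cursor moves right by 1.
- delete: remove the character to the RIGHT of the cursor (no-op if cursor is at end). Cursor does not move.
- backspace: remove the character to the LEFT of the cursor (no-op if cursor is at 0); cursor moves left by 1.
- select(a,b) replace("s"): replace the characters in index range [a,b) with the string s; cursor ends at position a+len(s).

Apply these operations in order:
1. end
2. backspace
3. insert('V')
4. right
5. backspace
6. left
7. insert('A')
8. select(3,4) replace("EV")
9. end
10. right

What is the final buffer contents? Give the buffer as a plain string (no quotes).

After op 1 (end): buf='ZLPM' cursor=4
After op 2 (backspace): buf='ZLP' cursor=3
After op 3 (insert('V')): buf='ZLPV' cursor=4
After op 4 (right): buf='ZLPV' cursor=4
After op 5 (backspace): buf='ZLP' cursor=3
After op 6 (left): buf='ZLP' cursor=2
After op 7 (insert('A')): buf='ZLAP' cursor=3
After op 8 (select(3,4) replace("EV")): buf='ZLAEV' cursor=5
After op 9 (end): buf='ZLAEV' cursor=5
After op 10 (right): buf='ZLAEV' cursor=5

Answer: ZLAEV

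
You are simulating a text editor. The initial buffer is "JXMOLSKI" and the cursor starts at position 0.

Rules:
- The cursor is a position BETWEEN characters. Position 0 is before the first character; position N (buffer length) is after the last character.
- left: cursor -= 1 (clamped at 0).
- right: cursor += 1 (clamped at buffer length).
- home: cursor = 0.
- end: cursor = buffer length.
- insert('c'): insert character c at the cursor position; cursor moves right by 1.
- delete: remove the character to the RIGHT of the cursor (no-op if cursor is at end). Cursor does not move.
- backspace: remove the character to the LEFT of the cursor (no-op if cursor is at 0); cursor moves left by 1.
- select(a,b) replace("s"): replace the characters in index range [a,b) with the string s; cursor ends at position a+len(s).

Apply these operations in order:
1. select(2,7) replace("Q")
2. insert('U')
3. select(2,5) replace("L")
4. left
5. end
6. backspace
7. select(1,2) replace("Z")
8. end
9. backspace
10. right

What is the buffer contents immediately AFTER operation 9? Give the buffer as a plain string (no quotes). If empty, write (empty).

After op 1 (select(2,7) replace("Q")): buf='JXQI' cursor=3
After op 2 (insert('U')): buf='JXQUI' cursor=4
After op 3 (select(2,5) replace("L")): buf='JXL' cursor=3
After op 4 (left): buf='JXL' cursor=2
After op 5 (end): buf='JXL' cursor=3
After op 6 (backspace): buf='JX' cursor=2
After op 7 (select(1,2) replace("Z")): buf='JZ' cursor=2
After op 8 (end): buf='JZ' cursor=2
After op 9 (backspace): buf='J' cursor=1

Answer: J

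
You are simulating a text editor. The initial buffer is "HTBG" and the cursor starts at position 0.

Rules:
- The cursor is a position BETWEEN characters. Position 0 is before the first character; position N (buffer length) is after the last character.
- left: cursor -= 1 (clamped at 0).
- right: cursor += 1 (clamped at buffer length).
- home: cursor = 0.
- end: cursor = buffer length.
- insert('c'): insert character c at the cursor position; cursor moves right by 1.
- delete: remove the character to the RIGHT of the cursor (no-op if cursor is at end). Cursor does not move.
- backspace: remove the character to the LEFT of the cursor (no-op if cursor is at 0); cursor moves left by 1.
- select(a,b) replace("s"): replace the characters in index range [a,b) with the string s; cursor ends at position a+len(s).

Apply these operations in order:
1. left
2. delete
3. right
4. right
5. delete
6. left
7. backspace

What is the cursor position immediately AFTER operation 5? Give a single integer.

After op 1 (left): buf='HTBG' cursor=0
After op 2 (delete): buf='TBG' cursor=0
After op 3 (right): buf='TBG' cursor=1
After op 4 (right): buf='TBG' cursor=2
After op 5 (delete): buf='TB' cursor=2

Answer: 2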